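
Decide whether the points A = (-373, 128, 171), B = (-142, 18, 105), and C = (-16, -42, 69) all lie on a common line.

Yes

AB = (231, -110, -66), AC = (357, -170, -102).
AB × AC = (0, 0, 0).
The cross product vanishes, so the three points are collinear.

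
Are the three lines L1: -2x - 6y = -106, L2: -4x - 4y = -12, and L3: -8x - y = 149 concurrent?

No

The three lines meet at one point iff the augmented coefficient matrix [aᵢ bᵢ cᵢ] has rank < 3, i.e. its determinant vanishes.
Here the determinant is 32.
Nonzero, so no common point exists.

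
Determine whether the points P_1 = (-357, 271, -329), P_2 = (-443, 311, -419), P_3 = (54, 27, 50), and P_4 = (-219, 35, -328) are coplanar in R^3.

The four points are coplanar iff the 3×3 determinant with rows P_1P_2, P_1P_3, P_1P_4 is zero.
Rows: (-86, 40, -90), (411, -244, 379), (138, -236, 1).
Expanding along the first row: (-86)(89200) − (40)(-51891) + (-90)(-63324) = 103600.
Nonzero ⇒ not coplanar.

No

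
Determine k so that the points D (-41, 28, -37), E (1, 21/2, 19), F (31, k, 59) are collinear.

-2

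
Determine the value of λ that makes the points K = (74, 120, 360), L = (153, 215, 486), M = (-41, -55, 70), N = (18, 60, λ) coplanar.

Normal to plane KLM: n = (-5500, 8420, -2900); plane equation n·P = -440600.
Requiring n·N = -440600: (-2900)λ + (406200) = -440600.
So λ = 292.

292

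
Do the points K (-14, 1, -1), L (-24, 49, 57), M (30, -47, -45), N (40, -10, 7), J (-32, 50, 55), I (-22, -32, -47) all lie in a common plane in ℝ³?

Yes

The plane through K, L, M has normal n = KL × KM = (672, 2112, -1632) and equation n·P = -5664.
Checking the remaining points: n·N = -5664, n·J = -5664, n·I = -5664.
All equal -5664, so all 6 points lie in one plane.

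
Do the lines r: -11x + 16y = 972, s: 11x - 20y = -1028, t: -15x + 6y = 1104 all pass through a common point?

The three lines meet at one point iff the augmented coefficient matrix [aᵢ bᵢ cᵢ] has rank < 3, i.e. its determinant vanishes.
Here the determinant is 0.
It vanishes, so the lines are concurrent at (-68, 14).

Yes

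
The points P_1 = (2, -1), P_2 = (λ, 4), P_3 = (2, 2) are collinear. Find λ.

The three points are collinear iff det[P_1P_2; P_1P_3] = 0.
This determinant is linear in λ: (3)λ + (-6) = 0, so λ = 2.

2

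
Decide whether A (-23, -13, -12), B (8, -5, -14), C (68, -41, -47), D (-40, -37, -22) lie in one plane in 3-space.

Yes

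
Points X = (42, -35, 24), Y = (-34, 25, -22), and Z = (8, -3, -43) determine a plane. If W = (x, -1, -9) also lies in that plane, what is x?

Coplanarity requires XY · (XZ × XW) = 0.
XY = (-76, 60, -46), XZ = (-34, 32, -67); the triple product is linear in x with coefficient -2548 and constant term 0.
Setting it to zero: x = 0.

0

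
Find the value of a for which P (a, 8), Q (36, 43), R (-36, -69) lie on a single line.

Collinearity: (P − Q) must be parallel to (R − Q) = (-72, -112).
Cross-multiplying the components: (a − 36)·(-112) = (-35)·(-72).
Solving gives a = 27/2.

27/2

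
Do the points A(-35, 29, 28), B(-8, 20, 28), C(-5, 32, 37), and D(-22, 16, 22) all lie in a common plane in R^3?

With A as base: AB = (27, -9, 0), AC = (30, 3, 9), AD = (13, -13, -6).
AC × AD = (99, 297, -429).
AB · (AC × AD) = 0.
The scalar triple product vanishes, so the four points are coplanar.

Yes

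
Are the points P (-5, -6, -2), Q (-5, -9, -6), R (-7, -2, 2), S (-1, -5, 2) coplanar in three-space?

Yes

With P as base: PQ = (0, -3, -4), PR = (-2, 4, 4), PS = (4, 1, 4).
PR × PS = (12, 24, -18).
PQ · (PR × PS) = 0.
The scalar triple product vanishes, so the four points are coplanar.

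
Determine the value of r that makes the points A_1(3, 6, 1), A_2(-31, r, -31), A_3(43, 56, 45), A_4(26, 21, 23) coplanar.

Normal to plane A_1A_3A_4: n = (440, 132, -550); plane equation n·P = 1562.
Requiring n·A_2 = 1562: (132)r + (3410) = 1562.
So r = -14.

-14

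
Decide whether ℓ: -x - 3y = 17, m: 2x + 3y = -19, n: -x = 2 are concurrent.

Yes

The three lines meet at one point iff the augmented coefficient matrix [aᵢ bᵢ cᵢ] has rank < 3, i.e. its determinant vanishes.
Here the determinant is 0.
It vanishes, so the lines are concurrent at (-2, -5).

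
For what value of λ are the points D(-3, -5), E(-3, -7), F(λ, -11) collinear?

-3

Collinearity: (F − D) must be parallel to (E − D) = (0, -2).
Cross-multiplying the components: (λ − (-3))·(-2) = (-6)·(0).
Solving gives λ = -3.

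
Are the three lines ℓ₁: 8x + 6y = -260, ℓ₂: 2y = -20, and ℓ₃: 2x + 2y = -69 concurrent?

No

Intersecting ℓ₁ and ℓ₂: solving the 2×2 system gives (x, y) = (-25, -10).
Substitute into ℓ₃: (2)(-25) + (2)(-10) = -70.
But ℓ₃ requires -69 ≠ -70, so the three lines have no common point.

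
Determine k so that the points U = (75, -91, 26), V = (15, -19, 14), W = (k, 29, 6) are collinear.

-25

Direction UV = (-60, 72, -12). From the y-coordinate of W, the parameter along the line is τ = (29 − (-91))/72 = 5/3.
Then k = 75 + 5/3·(-60) = -25.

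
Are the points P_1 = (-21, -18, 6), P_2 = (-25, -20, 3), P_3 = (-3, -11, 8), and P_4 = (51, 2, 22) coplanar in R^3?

A normal to the plane through P_1, P_2, P_3 is n = P_1P_2 × P_1P_3 = (17, -46, 8).
The plane has equation n·P = 519. For P_4: n·P_4 = 951.
951 ≠ 519, so P_4 is off the plane.

No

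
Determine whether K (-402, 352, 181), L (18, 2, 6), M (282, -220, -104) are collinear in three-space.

KL = (420, -350, -175), KM = (684, -572, -285).
Comparing components 2 and 3: (-350)(-285) − (-175)(-572) = -350 ≠ 0, so KL and KM are not parallel and the points are not collinear.

No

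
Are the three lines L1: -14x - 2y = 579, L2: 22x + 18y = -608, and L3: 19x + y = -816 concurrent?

No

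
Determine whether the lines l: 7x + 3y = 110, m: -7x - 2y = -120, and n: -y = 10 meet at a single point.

Intersecting l and m: solving the 2×2 system gives (x, y) = (20, -10).
Substitute into n: (0)(20) + (-1)(-10) = 10.
This equals 10, so (20, -10) lies on all three lines and they are concurrent.

Yes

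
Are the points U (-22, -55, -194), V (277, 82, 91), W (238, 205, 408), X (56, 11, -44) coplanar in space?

A normal to the plane through U, V, W is n = UV × UW = (8374, -105898, 42120).
The plane has equation n·P = -2531118. For X: n·X = -2549214.
-2549214 ≠ -2531118, so X is off the plane.

No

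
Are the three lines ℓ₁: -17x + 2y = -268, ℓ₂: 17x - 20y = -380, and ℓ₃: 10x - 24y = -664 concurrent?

Yes

Intersecting ℓ₁ and ℓ₂: solving the 2×2 system gives (x, y) = (20, 36).
Substitute into ℓ₃: (10)(20) + (-24)(36) = -664.
This equals -664, so (20, 36) lies on all three lines and they are concurrent.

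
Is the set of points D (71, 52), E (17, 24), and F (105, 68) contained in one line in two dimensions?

DE = (-54, -28), DF = (34, 16).
det[DE; DF] = (-54)(16) − (-28)(34) = 88.
The determinant is nonzero, so they are not collinear.

No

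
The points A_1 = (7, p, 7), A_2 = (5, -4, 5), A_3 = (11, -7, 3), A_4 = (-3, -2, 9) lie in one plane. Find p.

-9

The points are coplanar iff A_1A_2 · (A_1A_3 × A_1A_4) = 0.
Expanding, this is linear in p: (8)p + (72) = 0.
So p = -9.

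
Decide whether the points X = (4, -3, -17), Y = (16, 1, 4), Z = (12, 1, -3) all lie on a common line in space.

No

XY = (12, 4, 21), XZ = (8, 4, 14).
XY × XZ = (-28, 0, 16).
The cross product is nonzero, so the points do not lie on one line.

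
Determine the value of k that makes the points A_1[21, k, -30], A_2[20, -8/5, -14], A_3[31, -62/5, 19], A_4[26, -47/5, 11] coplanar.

Coplanarity ⇔ det[A_1A_2; A_1A_3; A_1A_4] = 0.
Expanding, this is linear in k: (77)k + (-1001/5) = 0.
So k = 13/5.

13/5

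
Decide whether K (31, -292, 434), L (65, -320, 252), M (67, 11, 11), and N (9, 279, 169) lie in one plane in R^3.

Yes

The four points are coplanar iff the 3×3 determinant with rows KL, KM, KN is zero.
Rows: (34, -28, -182), (36, 303, -423), (-22, 571, -265).
Expanding along the first row: (34)(161238) − (-28)(-18846) + (-182)(27222) = 0.
Zero determinant ⇒ coplanar.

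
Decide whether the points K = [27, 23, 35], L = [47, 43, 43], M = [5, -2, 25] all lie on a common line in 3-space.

KL = (20, 20, 8), KM = (-22, -25, -10).
KL × KM = (0, 24, -60).
The cross product is nonzero, so the points do not lie on one line.

No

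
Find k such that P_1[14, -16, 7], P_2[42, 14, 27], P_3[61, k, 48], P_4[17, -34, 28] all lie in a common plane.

26

Coplanarity ⇔ det[P_1P_2; P_1P_3; P_1P_4] = 0.
Expanding, this is linear in k: (528)k + (-13728) = 0.
So k = 26.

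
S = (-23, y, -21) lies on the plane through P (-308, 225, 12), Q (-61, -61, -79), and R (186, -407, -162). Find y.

Coplanarity requires PQ · (PR × PS) = 0.
PQ = (247, -286, -91), PR = (494, -632, -174); the triple product is linear in y with coefficient -1976 and constant term -1274520.
Setting it to zero: y = -645.

-645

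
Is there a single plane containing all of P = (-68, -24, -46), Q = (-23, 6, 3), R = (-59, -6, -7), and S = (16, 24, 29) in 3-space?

The four points are coplanar iff the 3×3 determinant with rows PQ, PR, PS is zero.
Rows: (45, 30, 49), (9, 18, 39), (84, 48, 75).
Expanding along the first row: (45)(-522) − (30)(-2601) + (49)(-1080) = 1620.
Nonzero ⇒ not coplanar.

No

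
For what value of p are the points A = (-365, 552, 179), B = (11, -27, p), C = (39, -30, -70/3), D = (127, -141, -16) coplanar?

Normal to plane ACD: n = (-26727, -20768, 6372); plane equation n·P = -567993.
Requiring n·B = -567993: (6372)p + (266739) = -567993.
So p = -131.

-131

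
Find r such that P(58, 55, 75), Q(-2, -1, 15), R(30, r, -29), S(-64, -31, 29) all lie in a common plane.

1

Normal to plane PQS: n = (-2584, 4560, -1672); plane equation n·X = -24472.
Requiring n·R = -24472: (4560)r + (-29032) = -24472.
So r = 1.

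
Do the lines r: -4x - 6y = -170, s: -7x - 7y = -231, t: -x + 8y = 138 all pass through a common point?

Yes

Intersecting r and s: solving the 2×2 system gives (x, y) = (14, 19).
Substitute into t: (-1)(14) + (8)(19) = 138.
This equals 138, so (14, 19) lies on all three lines and they are concurrent.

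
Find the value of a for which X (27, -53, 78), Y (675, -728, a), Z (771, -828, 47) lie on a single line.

51

Collinearity requires XY × XZ = 0; each component is linear in a.
The x-component gives (775)a + (-39525) = 0, so a = 51.
The remaining components then also vanish.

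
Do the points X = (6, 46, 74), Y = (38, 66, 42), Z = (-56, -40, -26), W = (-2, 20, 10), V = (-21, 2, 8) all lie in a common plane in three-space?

The plane through X, Y, Z has normal n = XY × XZ = (-4752, 5184, -1512) and equation n·P = 98064.
Checking the remaining points: n·W = 98064, n·V = 98064.
All equal 98064, so all 5 points lie in one plane.

Yes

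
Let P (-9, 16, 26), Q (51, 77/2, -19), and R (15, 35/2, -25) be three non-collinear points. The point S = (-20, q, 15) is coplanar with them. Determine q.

The plane through P, Q, R has equation −1080x + 1980y − 450z = 29700.
Substituting S: (1980)q + (14850) = 29700, so q = 15/2.

15/2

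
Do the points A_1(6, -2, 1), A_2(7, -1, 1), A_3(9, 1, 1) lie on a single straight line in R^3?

Yes

A_1A_2 = (1, 1, 0), A_1A_3 = (3, 3, 0).
Each component of A_1A_3 is 3 times the corresponding component of A_1A_2, so A_1A_3 = 3·A_1A_2 and the points are collinear.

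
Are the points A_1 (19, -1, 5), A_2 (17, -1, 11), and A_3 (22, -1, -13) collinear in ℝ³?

A_1A_2 = (-2, 0, 6), A_1A_3 = (3, 0, -18).
A_1A_2 × A_1A_3 = (0, -18, 0).
The cross product is nonzero, so the points do not lie on one line.

No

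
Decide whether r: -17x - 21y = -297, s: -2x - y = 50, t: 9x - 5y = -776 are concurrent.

Intersecting r and s: solving the 2×2 system gives (x, y) = (-1347/25, 1444/25).
Substitute into t: (9)(-1347/25) + (-5)(1444/25) = -19343/25.
But t requires -776 ≠ -19343/25, so the three lines have no common point.

No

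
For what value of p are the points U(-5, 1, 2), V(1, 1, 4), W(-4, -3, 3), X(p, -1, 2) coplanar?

-6

Normal to plane UVW: n = (8, -4, -24); plane equation n·P = -92.
Requiring n·X = -92: (8)p + (-44) = -92.
So p = -6.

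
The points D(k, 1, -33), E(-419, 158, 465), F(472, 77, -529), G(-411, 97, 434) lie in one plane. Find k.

-12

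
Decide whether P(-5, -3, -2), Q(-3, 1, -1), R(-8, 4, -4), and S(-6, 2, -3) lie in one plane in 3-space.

The four points are coplanar iff the 3×3 determinant with rows PQ, PR, PS is zero.
Rows: (2, 4, 1), (-3, 7, -2), (-1, 5, -1).
Expanding along the first row: (2)(3) − (4)(1) + (1)(-8) = -6.
Nonzero ⇒ not coplanar.

No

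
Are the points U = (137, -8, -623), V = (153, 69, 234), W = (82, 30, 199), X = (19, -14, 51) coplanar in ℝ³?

With U as base: UV = (16, 77, 857), UW = (-55, 38, 822), UX = (-118, -6, 674).
UW × UX = (30544, -59926, 4814).
UV · (UW × UX) = 0.
The scalar triple product vanishes, so the four points are coplanar.

Yes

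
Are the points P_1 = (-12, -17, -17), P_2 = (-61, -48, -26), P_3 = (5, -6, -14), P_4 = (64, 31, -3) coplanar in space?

Yes

The four points are coplanar iff the 3×3 determinant with rows P_1P_2, P_1P_3, P_1P_4 is zero.
Rows: (-49, -31, -9), (17, 11, 3), (76, 48, 14).
Expanding along the first row: (-49)(10) − (-31)(10) + (-9)(-20) = 0.
Zero determinant ⇒ coplanar.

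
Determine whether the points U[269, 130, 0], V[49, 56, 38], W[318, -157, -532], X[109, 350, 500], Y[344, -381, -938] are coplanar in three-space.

The plane through U, V, W has normal n = UV × UW = (50274, -115178, 66766) and equation n·P = -1449434.
Checking the remaining points: n·X = -1449434, n·Y = -1449434.
All equal -1449434, so all 5 points lie in one plane.

Yes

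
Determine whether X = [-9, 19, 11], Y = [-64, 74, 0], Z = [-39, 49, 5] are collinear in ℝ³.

Yes

XY = (-55, 55, -11), XZ = (-30, 30, -6).
XY × XZ = (0, 0, 0).
The cross product vanishes, so the three points are collinear.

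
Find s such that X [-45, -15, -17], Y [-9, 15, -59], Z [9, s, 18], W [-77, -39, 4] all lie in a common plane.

Normal to plane XYW: n = (-378, 588, 96); plane equation n·P = 6558.
Requiring n·Z = 6558: (588)s + (-1674) = 6558.
So s = 14.

14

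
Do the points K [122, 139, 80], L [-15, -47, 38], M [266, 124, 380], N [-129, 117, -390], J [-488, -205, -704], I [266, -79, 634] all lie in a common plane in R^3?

The plane through K, L, M has normal n = KL × KM = (-56430, 35052, 28839) and equation n·P = 294888.
Checking the remaining points: n·N = 133344, n·J = 49524, n·I = 504438.
Since n·N = 133344 ≠ 294888, N is off the plane and the points are not all coplanar.

No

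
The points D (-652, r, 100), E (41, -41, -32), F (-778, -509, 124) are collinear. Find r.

-437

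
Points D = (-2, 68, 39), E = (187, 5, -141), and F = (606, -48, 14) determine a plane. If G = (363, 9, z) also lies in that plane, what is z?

92

Coplanarity requires DE · (DF × DG) = 0.
DE = (189, -63, -180), DF = (608, -116, -25); the triple product is linear in z with coefficient 16380 and constant term -1506960.
Setting it to zero: z = 92.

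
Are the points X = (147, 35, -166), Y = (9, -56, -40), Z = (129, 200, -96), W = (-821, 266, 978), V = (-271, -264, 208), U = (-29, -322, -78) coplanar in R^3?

No

The plane through X, Y, Z has normal n = XY × XZ = (-27160, 7392, -24408) and equation n·P = 317928.
Checking the remaining points: n·W = 393608, n·V = 332008, n·U = 311240.
Since n·W = 393608 ≠ 317928, W is off the plane and the points are not all coplanar.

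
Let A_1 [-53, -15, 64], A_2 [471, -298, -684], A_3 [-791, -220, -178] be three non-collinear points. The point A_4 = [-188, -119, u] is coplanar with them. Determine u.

A normal to the plane is n = A_1A_2 × A_1A_3 = (-84854, 678832, -316274).
A_4 lies in the plane iff n · A_1A_4 = 0.
This gives (-316274)u + (-38901702) = 0, so u = -123.

-123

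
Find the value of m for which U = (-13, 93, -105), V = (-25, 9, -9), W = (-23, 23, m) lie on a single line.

-25

Direction UV = (-12, -84, 96). From the x-coordinate of W, the parameter along the line is τ = (-23 − (-13))/(-12) = 5/6.
Then m = (-105) + 5/6·(96) = -25.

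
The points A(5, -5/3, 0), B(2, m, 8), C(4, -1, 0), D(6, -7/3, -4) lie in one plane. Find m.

The points are coplanar iff AB · (AC × AD) = 0.
Expanding, this is linear in m: (-4)m + (4/3) = 0.
So m = 1/3.

1/3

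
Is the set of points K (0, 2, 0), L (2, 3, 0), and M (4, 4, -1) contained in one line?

No

KL = (2, 1, 0), KM = (4, 2, -1).
KL × KM = (-1, 2, 0).
The cross product is nonzero, so the points do not lie on one line.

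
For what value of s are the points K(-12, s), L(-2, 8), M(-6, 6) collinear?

3

The three points are collinear iff det[KL; KM] = 0.
This determinant is linear in s: (-4)s + (12) = 0, so s = 3.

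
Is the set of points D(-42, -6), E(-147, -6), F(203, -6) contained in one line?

DE = (-105, 0), DF = (245, 0).
Checking proportionality: DF = -7/3·DE, so the vectors are parallel and the points are collinear.

Yes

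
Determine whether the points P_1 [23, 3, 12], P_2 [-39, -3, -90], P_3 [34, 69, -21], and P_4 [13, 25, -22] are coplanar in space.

No

With P_1 as base: P_1P_2 = (-62, -6, -102), P_1P_3 = (11, 66, -33), P_1P_4 = (-10, 22, -34).
P_1P_3 × P_1P_4 = (-1518, 704, 902).
P_1P_2 · (P_1P_3 × P_1P_4) = -2112.
Since -2112 ≠ 0, the four points are not coplanar.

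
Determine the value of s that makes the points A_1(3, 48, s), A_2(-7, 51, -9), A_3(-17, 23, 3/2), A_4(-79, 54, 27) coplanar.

-27/2

The points are coplanar iff A_1A_2 · (A_1A_3 × A_1A_4) = 0.
Expanding, this is linear in s: (2046)s + (27621) = 0.
So s = -27/2.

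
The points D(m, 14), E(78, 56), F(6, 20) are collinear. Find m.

The three points are collinear iff det[DE; DF] = 0.
This determinant is linear in m: (36)m + (216) = 0, so m = -6.

-6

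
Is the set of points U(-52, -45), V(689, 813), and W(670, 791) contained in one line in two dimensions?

Yes

UV = (741, 858), UW = (722, 836).
Twice the signed area of △UVW is (741)(836) − (858)(722) = 0.
The triangle is degenerate (zero area), so the points are collinear.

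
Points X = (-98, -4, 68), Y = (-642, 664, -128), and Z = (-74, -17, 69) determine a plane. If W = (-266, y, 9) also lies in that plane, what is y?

Coplanarity requires XY · (XZ × XW) = 0.
XY = (-544, 668, -196), XZ = (24, -13, 1); the triple product is linear in y with coefficient -4160 and constant term 827840.
Setting it to zero: y = 199.

199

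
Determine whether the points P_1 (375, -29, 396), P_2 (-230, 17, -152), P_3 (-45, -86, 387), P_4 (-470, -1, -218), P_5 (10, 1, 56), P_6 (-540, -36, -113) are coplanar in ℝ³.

Yes

The plane through P_1, P_2, P_3 has normal n = P_1P_2 × P_1P_3 = (-31650, 224715, 53805) and equation n·P = 2921295.
Checking the remaining points: n·P_4 = 2921295, n·P_5 = 2921295, n·P_6 = 2921295.
All equal 2921295, so all 6 points lie in one plane.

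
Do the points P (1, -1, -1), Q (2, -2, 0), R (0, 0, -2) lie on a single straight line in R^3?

Yes

PQ = (1, -1, 1), PR = (-1, 1, -1).
Each component of PR is -1 times the corresponding component of PQ, so PR = -1·PQ and the points are collinear.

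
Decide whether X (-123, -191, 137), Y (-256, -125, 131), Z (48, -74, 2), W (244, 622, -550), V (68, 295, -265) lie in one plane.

Yes

The plane through X, Y, Z has normal n = XY × XZ = (-8208, -18981, -26847) and equation n·P = 956916.
Checking the remaining points: n·W = 956916, n·V = 956916.
All equal 956916, so all 5 points lie in one plane.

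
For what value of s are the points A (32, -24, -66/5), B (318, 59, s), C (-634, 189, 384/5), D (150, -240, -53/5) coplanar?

Normal to plane ACD: n = (99969/5, 61758/5, 118722); plane equation n·P = -6118836/5.
Requiring n·B = -6118836/5: (118722)s + (35433864/5) = -6118836/5.
So s = -70.

-70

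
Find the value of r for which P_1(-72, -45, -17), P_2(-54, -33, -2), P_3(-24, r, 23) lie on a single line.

-13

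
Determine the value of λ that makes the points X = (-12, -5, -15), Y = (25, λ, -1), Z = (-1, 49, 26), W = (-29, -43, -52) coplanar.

-37

The points are coplanar iff XY · (XZ × XW) = 0.
Expanding, this is linear in λ: (-290)λ + (-10730) = 0.
So λ = -37.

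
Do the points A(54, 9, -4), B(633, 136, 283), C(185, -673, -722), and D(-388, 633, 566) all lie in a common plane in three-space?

No

A normal to the plane through A, B, C is n = AB × AC = (104548, 453319, -411515).
The plane has equation n·P = 11371523. For D: n·D = 13468813.
13468813 ≠ 11371523, so D is off the plane.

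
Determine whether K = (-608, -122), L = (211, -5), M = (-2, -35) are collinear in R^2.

No

KL = (819, 117), KM = (606, 87).
det[KL; KM] = (819)(87) − (117)(606) = 351.
The determinant is nonzero, so they are not collinear.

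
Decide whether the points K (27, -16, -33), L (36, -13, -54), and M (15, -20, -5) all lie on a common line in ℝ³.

Yes

KL = (9, 3, -21), KM = (-12, -4, 28).
KL × KM = (0, 0, 0).
The cross product vanishes, so the three points are collinear.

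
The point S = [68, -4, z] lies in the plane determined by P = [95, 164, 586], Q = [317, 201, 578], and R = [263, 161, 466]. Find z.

-14

Coplanarity requires PQ · (PR × PS) = 0.
PQ = (222, 37, -8), PR = (168, -3, -120); the triple product is linear in z with coefficient -6882 and constant term -96348.
Setting it to zero: z = -14.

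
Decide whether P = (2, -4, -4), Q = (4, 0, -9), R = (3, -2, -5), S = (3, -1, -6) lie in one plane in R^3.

No

A normal to the plane through P, Q, R is n = PQ × PR = (6, -3, 0).
The plane has equation n·X = 24. For S: n·S = 21.
21 ≠ 24, so S is off the plane.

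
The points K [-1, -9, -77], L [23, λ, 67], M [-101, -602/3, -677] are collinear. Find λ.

37

Direction KM = (-100, -575/3, -600). From the x-coordinate of L, the parameter along the line is τ = (23 − (-1))/(-100) = -6/25.
Then λ = (-9) + (-6/25)·(-575/3) = 37.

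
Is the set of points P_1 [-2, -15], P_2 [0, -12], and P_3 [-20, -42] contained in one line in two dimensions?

Yes

P_1P_2 = (2, 3), P_1P_3 = (-18, -27).
det[P_1P_2; P_1P_3] = (2)(-27) − (3)(-18) = 0.
The determinant is zero, so the points are collinear.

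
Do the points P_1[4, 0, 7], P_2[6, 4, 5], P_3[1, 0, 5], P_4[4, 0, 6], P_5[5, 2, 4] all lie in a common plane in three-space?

No

The plane through P_1, P_2, P_3 has normal n = P_1P_2 × P_1P_3 = (-8, 10, 12) and equation n·P = 52.
Checking the remaining points: n·P_4 = 40, n·P_5 = 28.
Since n·P_4 = 40 ≠ 52, P_4 is off the plane and the points are not all coplanar.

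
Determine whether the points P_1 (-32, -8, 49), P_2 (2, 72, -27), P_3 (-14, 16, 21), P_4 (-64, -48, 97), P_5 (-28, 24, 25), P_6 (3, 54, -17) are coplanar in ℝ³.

No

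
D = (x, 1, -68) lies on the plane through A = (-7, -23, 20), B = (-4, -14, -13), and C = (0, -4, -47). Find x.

1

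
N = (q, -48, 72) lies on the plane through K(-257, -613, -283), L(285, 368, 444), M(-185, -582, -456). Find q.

A normal to the plane is n = KL × KM = (-192250, 146110, -53830).
N lies in the plane iff n · KN = 0.
This gives (-192250)q + (14034250) = 0, so q = 73.

73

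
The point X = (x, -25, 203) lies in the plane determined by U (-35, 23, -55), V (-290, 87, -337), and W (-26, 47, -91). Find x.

A normal to the plane is n = UV × UW = (4464, -11718, -6696).
X lies in the plane iff n · UX = 0.
This gives (4464)x + (-1008864) = 0, so x = 226.

226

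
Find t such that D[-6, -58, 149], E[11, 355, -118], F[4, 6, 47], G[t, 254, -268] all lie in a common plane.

Normal to plane DEF: n = (-25038, -936, -3042); plane equation n·P = -248742.
Requiring n·G = -248742: (-25038)t + (577512) = -248742.
So t = 33.

33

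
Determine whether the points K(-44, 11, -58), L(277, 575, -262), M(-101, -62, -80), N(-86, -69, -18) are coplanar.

The four points are coplanar iff the 3×3 determinant with rows KL, KM, KN is zero.
Rows: (321, 564, -204), (-57, -73, -22), (-42, -80, 40).
Expanding along the first row: (321)(-4680) − (564)(-3204) + (-204)(1494) = 0.
Zero determinant ⇒ coplanar.

Yes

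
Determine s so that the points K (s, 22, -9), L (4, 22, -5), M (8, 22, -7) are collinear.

Direction LM = (4, 0, -2). From the z-coordinate of K, the parameter along the line is τ = (-9 − (-5))/(-2) = 2.
Then s = 4 + 2·(4) = 12.

12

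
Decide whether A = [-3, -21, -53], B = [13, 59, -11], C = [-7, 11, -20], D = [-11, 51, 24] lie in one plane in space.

No

The four points are coplanar iff the 3×3 determinant with rows AB, AC, AD is zero.
Rows: (16, 80, 42), (-4, 32, 33), (-8, 72, 77).
Expanding along the first row: (16)(88) − (80)(-44) + (42)(-32) = 3584.
Nonzero ⇒ not coplanar.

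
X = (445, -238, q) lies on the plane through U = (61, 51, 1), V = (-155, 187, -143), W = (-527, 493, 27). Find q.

The plane through U, V, W has equation 67184x + 90288y − 15504z = 8687408.
Substituting X: (-15504)q + (8408336) = 8687408, so q = -18.

-18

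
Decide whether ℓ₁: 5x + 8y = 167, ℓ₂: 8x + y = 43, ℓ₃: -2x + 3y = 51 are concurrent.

Yes

The three lines meet at one point iff the augmented coefficient matrix [aᵢ bᵢ cᵢ] has rank < 3, i.e. its determinant vanishes.
Here the determinant is 0.
It vanishes, so the lines are concurrent at (3, 19).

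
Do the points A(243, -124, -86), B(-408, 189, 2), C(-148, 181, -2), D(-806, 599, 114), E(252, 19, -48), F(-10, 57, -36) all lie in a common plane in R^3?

Yes

The plane through A, B, C has normal n = AB × AC = (-548, 20276, -76172) and equation n·P = 3903404.
Checking the remaining points: n·D = 3903404, n·E = 3903404, n·F = 3903404.
All equal 3903404, so all 6 points lie in one plane.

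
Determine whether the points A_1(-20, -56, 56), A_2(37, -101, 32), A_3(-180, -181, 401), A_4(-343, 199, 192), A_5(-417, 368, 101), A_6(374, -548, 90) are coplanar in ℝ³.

Yes

The plane through A_1, A_2, A_3 has normal n = A_1A_2 × A_1A_3 = (-18525, -15825, -14325) and equation n·P = 454500.
Checking the remaining points: n·A_4 = 454500, n·A_5 = 454500, n·A_6 = 454500.
All equal 454500, so all 6 points lie in one plane.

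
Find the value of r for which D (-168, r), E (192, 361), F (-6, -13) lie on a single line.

-319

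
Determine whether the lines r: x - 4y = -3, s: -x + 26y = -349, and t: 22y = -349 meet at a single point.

The three lines meet at one point iff the augmented coefficient matrix [aᵢ bᵢ cᵢ] has rank < 3, i.e. its determinant vanishes.
Here the determinant is 66.
Nonzero, so no common point exists.

No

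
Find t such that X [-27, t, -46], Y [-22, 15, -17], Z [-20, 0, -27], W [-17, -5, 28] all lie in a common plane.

Coplanarity ⇔ det[XY; XZ; XW] = 0.
Expanding, this is linear in t: (140)t + (-5460) = 0.
So t = 39.

39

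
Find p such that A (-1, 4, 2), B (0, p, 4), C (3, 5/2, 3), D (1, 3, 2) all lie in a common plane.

9/2

Normal to plane ACD: n = (1, 2, -1); plane equation n·P = 5.
Requiring n·B = 5: (2)p + (-4) = 5.
So p = 9/2.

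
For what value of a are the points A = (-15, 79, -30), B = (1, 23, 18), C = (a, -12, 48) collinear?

Collinearity requires AB × AC = 0; each component is linear in a.
The y-component gives (48)a + (-528) = 0, so a = 11.
The remaining components then also vanish.

11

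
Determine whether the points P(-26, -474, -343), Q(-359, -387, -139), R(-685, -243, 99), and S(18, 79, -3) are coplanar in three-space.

With P as base: PQ = (-333, 87, 204), PR = (-659, 231, 442), PS = (44, 553, 340).
PR × PS = (-165886, 243508, -374591).
PQ · (PR × PS) = 8670.
Since 8670 ≠ 0, the four points are not coplanar.

No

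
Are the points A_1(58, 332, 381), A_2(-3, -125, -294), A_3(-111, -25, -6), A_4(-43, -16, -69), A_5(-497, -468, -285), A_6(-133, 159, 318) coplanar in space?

The plane through A_1, A_2, A_3 has normal n = A_1A_2 × A_1A_3 = (-64116, 90468, -55456) and equation n·P = 5187912.
Checking the remaining points: n·A_4 = 5135964, n·A_5 = 5331588, n·A_6 = 5276832.
Since n·A_4 = 5135964 ≠ 5187912, A_4 is off the plane and the points are not all coplanar.

No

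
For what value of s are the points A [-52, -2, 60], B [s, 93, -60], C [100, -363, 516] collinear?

-92

Collinearity requires AB × AC = 0; each component is linear in s.
The y-component gives (-456)s + (-41952) = 0, so s = -92.
The remaining components then also vanish.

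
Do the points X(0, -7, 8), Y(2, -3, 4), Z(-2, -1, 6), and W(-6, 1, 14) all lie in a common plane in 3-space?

No

The four points are coplanar iff the 3×3 determinant with rows XY, XZ, XW is zero.
Rows: (2, 4, -4), (-2, 6, -2), (-6, 8, 6).
Expanding along the first row: (2)(52) − (4)(-24) + (-4)(20) = 120.
Nonzero ⇒ not coplanar.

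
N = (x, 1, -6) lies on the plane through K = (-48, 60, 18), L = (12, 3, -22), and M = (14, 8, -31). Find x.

The plane through K, L, M has equation 713x + 460y + 414z = 828.
Substituting N: (713)x + (-2024) = 828, so x = 4.

4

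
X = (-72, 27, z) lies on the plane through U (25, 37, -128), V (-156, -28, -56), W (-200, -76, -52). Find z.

A normal to the plane is n = UV × UW = (3196, -2444, 5828).
X lies in the plane iff n · UX = 0.
This gives (5828)z + (460412) = 0, so z = -79.

-79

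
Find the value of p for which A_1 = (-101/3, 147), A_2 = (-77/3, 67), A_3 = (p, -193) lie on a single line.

The three points are collinear iff det[A_1A_2; A_1A_3] = 0.
This determinant is linear in p: (80)p + (-80/3) = 0, so p = 1/3.

1/3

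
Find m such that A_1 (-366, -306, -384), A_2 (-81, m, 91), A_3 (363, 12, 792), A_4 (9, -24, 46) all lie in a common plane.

-192

Coplanarity ⇔ det[A_1A_2; A_1A_3; A_1A_4] = 0.
Expanding, this is linear in m: (127530)m + (24485760) = 0.
So m = -192.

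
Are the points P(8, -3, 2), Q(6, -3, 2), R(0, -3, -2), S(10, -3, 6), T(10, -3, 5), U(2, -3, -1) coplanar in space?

Yes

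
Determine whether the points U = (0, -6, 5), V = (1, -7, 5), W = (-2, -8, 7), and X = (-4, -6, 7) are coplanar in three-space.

With U as base: UV = (1, -1, 0), UW = (-2, -2, 2), UX = (-4, 0, 2).
UW × UX = (-4, -4, -8).
UV · (UW × UX) = 0.
The scalar triple product vanishes, so the four points are coplanar.

Yes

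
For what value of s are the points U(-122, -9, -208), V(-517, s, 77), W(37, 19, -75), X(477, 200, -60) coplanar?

-259

Normal to plane UWX: n = (-23653, 56135, 16459); plane equation n·P = -1043021.
Requiring n·V = -1043021: (56135)s + (13495944) = -1043021.
So s = -259.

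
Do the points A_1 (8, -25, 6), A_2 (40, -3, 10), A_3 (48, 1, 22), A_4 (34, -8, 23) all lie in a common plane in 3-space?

With A_1 as base: A_1A_2 = (32, 22, 4), A_1A_3 = (40, 26, 16), A_1A_4 = (26, 17, 17).
A_1A_3 × A_1A_4 = (170, -264, 4).
A_1A_2 · (A_1A_3 × A_1A_4) = -352.
Since -352 ≠ 0, the four points are not coplanar.

No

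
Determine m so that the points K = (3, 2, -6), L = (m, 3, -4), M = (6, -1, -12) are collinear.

2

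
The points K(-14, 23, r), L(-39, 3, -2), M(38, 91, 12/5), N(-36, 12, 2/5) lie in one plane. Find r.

-4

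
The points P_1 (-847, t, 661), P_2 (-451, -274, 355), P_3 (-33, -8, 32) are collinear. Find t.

-526

Collinearity requires P_1P_2 × P_1P_3 = 0; each component is linear in t.
The x-component gives (323)t + (169898) = 0, so t = -526.
The remaining components then also vanish.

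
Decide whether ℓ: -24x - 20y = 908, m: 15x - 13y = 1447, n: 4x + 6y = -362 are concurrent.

Yes

The three lines meet at one point iff the augmented coefficient matrix [aᵢ bᵢ cᵢ] has rank < 3, i.e. its determinant vanishes.
Here the determinant is 0.
It vanishes, so the lines are concurrent at (28, -79).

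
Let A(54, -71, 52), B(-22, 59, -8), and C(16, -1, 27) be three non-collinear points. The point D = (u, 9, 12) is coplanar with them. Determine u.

6

The plane through A, B, C has equation 950x + 380y − 380z = 4560.
Substituting D: (950)u + (-1140) = 4560, so u = 6.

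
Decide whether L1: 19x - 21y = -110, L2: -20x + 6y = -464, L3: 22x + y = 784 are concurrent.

Yes

Intersecting L1 and L2: solving the 2×2 system gives (x, y) = (34, 36).
Substitute into L3: (22)(34) + (1)(36) = 784.
This equals 784, so (34, 36) lies on all three lines and they are concurrent.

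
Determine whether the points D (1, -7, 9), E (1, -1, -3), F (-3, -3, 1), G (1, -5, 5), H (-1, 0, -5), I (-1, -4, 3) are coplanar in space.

The plane through D, E, F has normal n = DE × DF = (0, 48, 24) and equation n·P = -120.
Checking the remaining points: n·G = -120, n·H = -120, n·I = -120.
All equal -120, so all 6 points lie in one plane.

Yes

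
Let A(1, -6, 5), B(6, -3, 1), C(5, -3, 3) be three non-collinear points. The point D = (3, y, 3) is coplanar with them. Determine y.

-5

Coplanarity requires AB · (AC × AD) = 0.
AB = (5, 3, -4), AC = (4, 3, -2); the triple product is linear in y with coefficient -6 and constant term -30.
Setting it to zero: y = -5.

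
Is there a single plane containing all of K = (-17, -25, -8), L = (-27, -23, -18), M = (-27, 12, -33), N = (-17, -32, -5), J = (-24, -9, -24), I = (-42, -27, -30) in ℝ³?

The plane through K, L, M has normal n = KL × KM = (320, -150, -350) and equation n·P = 1110.
Checking the remaining points: n·N = 1110, n·J = 2070, n·I = 1110.
Since n·J = 2070 ≠ 1110, J is off the plane and the points are not all coplanar.

No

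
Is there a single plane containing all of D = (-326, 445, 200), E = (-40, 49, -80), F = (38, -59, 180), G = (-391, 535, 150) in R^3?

With D as base: DE = (286, -396, -280), DF = (364, -504, -20), DG = (-65, 90, -50).
DF × DG = (27000, 19500, 0).
DE · (DF × DG) = 0.
The scalar triple product vanishes, so the four points are coplanar.

Yes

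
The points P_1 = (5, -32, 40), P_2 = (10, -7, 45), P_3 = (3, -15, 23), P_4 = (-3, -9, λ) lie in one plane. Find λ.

Normal to plane P_1P_2P_3: n = (-510, 75, 135); plane equation n·P = 450.
Requiring n·P_4 = 450: (135)λ + (855) = 450.
So λ = -3.

-3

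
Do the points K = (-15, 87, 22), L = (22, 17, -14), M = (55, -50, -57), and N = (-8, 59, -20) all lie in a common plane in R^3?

The four points are coplanar iff the 3×3 determinant with rows KL, KM, KN is zero.
Rows: (37, -70, -36), (70, -137, -79), (7, -28, -42).
Expanding along the first row: (37)(3542) − (-70)(-2387) + (-36)(-1001) = 0.
Zero determinant ⇒ coplanar.

Yes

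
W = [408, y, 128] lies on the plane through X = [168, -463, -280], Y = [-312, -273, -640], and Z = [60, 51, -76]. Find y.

-181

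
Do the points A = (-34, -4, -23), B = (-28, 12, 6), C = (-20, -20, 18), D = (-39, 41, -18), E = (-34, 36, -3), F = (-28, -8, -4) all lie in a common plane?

Yes

The plane through A, B, C has normal n = AB × AC = (1120, 160, -320) and equation n·P = -31360.
Checking the remaining points: n·D = -31360, n·E = -31360, n·F = -31360.
All equal -31360, so all 6 points lie in one plane.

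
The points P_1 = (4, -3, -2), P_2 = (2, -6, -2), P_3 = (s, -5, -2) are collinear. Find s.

Direction P_1P_2 = (-2, -3, 0). From the y-coordinate of P_3, the parameter along the line is τ = (-5 − (-3))/(-3) = 2/3.
Then s = 4 + 2/3·(-2) = 8/3.

8/3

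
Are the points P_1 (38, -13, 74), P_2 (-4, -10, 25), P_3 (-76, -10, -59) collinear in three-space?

No

P_1P_2 = (-42, 3, -49), P_1P_3 = (-114, 3, -133).
Comparing components 2 and 3: (3)(-133) − (-49)(3) = -252 ≠ 0, so P_1P_2 and P_1P_3 are not parallel and the points are not collinear.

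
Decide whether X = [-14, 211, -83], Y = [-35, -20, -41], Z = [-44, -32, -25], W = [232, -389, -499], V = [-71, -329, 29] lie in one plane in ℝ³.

Yes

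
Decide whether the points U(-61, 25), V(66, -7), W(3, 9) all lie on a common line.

No

UV = (127, -32), UW = (64, -16).
If collinear, UW would be a scalar multiple of UV. But (127)·(-16) ≠ (-32)·(64) (difference 16), so they are not parallel; the points are not collinear.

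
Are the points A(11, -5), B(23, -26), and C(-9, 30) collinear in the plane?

AB = (12, -21), AC = (-20, 35).
Checking proportionality: AC = -5/3·AB, so the vectors are parallel and the points are collinear.

Yes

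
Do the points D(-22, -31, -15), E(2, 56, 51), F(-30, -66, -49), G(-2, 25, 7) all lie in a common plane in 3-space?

Yes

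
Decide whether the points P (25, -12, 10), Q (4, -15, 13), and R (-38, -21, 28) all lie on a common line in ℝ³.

PQ = (-21, -3, 3), PR = (-63, -9, 18).
Comparing components 2 and 3: (-3)(18) − (3)(-9) = -27 ≠ 0, so PQ and PR are not parallel and the points are not collinear.

No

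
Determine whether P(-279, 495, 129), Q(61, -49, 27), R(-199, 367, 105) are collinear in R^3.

Yes

PQ = (340, -544, -102), PR = (80, -128, -24).
Each component of PR is 4/17 times the corresponding component of PQ, so PR = 4/17·PQ and the points are collinear.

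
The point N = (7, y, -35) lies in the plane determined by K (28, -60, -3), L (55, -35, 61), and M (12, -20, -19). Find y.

-35

A normal to the plane is n = KL × KM = (-2960, -592, 1480).
N lies in the plane iff n · KN = 0.
This gives (-592)y + (-20720) = 0, so y = -35.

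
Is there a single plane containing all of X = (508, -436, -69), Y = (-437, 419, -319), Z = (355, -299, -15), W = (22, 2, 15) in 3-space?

The four points are coplanar iff the 3×3 determinant with rows XY, XZ, XW is zero.
Rows: (-945, 855, -250), (-153, 137, 54), (-486, 438, 84).
Expanding along the first row: (-945)(-12144) − (855)(13392) + (-250)(-432) = 133920.
Nonzero ⇒ not coplanar.

No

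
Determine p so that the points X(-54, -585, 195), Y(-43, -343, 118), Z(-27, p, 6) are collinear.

9

Direction XY = (11, 242, -77). From the x-coordinate of Z, the parameter along the line is τ = (-27 − (-54))/11 = 27/11.
Then p = (-585) + 27/11·(242) = 9.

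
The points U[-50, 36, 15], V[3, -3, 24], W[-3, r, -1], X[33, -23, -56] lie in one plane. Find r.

2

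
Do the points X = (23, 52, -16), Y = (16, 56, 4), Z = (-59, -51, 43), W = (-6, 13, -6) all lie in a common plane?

The four points are coplanar iff the 3×3 determinant with rows XY, XZ, XW is zero.
Rows: (-7, 4, 20), (-82, -103, 59), (-29, -39, 10).
Expanding along the first row: (-7)(1271) − (4)(891) + (20)(211) = -8241.
Nonzero ⇒ not coplanar.

No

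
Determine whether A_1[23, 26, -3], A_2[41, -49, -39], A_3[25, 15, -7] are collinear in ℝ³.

A_1A_2 = (18, -75, -36), A_1A_3 = (2, -11, -4).
Comparing components 2 and 3: (-75)(-4) − (-36)(-11) = -96 ≠ 0, so A_1A_2 and A_1A_3 are not parallel and the points are not collinear.

No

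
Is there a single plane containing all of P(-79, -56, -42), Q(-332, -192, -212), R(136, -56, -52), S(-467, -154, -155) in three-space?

A normal to the plane through P, Q, R is n = PQ × PR = (1360, -39080, 29240).
The plane has equation n·X = 852960. For S: n·S = 851000.
851000 ≠ 852960, so S is off the plane.

No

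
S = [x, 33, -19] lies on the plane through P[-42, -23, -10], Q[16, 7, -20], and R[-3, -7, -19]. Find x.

45

A normal to the plane is n = PQ × PR = (-110, 132, -242).
S lies in the plane iff n · PS = 0.
This gives (-110)x + (4950) = 0, so x = 45.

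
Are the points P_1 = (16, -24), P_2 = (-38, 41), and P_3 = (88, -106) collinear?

P_1P_2 = (-54, 65), P_1P_3 = (72, -82).
Twice the signed area of △P_1P_2P_3 is (-54)(-82) − (65)(72) = -252.
The area is nonzero, so the three points are not collinear.

No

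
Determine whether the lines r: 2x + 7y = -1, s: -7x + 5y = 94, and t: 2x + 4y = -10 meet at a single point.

No

Intersecting r and s: solving the 2×2 system gives (x, y) = (-663/59, 181/59).
Substitute into t: (2)(-663/59) + (4)(181/59) = -602/59.
But t requires -10 ≠ -602/59, so the three lines have no common point.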